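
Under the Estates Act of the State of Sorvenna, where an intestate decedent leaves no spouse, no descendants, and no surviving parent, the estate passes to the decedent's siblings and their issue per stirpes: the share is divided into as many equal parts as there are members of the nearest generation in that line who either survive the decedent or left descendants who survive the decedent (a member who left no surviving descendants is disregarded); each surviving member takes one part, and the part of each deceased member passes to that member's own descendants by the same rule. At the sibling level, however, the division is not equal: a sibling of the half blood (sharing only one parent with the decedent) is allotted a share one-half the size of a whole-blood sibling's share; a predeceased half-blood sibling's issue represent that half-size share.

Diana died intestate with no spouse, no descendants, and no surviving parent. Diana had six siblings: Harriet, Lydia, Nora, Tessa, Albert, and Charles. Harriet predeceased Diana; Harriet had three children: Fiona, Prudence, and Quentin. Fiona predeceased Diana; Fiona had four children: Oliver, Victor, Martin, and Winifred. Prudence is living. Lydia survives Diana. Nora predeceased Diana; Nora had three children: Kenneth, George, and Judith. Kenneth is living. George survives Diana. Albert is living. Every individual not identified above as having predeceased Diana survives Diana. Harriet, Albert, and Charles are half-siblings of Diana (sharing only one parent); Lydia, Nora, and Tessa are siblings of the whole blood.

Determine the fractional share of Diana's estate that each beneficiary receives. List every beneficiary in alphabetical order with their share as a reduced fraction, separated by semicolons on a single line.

Albert 1/9; Charles 1/9; George 2/27; Judith 2/27; Kenneth 2/27; Lydia 2/9; Martin 1/108; Oliver 1/108; Prudence 1/27; Quentin 1/27; Tessa 2/9; Victor 1/108; Winifred 1/108

No spouse, descendants, or parent survives, so the estate passes to Diana's siblings per stirpes.
Half-blood siblings count for one-half the weight of whole-blood siblings at the initial division.
Dividing 1 in proportion to weights (total weight 9/2): Harriet (weight 1/2) → 1/9; Lydia (weight 1) → 2/9; Nora (weight 1) → 2/9; Tessa (weight 1) → 2/9; Albert (weight 1/2) → 1/9; Charles (weight 1/2) → 1/9.
Harriet predeceased; the 1/9 allotted to Harriet's branch passes to Harriet's issue by representation.
The 1/9 is divided into 3 equal shares of 1/27 among Fiona, Prudence, Quentin.
Fiona predeceased; the 1/27 allotted to Fiona's branch passes to Fiona's issue by representation.
The 1/27 is divided into 4 equal shares of 1/108 among Oliver, Victor, Martin, Winifred.
Oliver is living and takes 1/108.
Victor is living and takes 1/108.
Martin is living and takes 1/108.
Winifred is living and takes 1/108.
Prudence is living and takes 1/27.
Quentin is living and takes 1/27.
Lydia is living and takes 2/9.
Nora predeceased; the 2/9 allotted to Nora's branch passes to Nora's issue by representation.
The 2/9 is divided into 3 equal shares of 2/27 among Kenneth, George, Judith.
Kenneth is living and takes 2/27.
George is living and takes 2/27.
Judith is living and takes 2/27.
Tessa is living and takes 2/9.
Albert is living and takes 1/9.
Charles is living and takes 1/9.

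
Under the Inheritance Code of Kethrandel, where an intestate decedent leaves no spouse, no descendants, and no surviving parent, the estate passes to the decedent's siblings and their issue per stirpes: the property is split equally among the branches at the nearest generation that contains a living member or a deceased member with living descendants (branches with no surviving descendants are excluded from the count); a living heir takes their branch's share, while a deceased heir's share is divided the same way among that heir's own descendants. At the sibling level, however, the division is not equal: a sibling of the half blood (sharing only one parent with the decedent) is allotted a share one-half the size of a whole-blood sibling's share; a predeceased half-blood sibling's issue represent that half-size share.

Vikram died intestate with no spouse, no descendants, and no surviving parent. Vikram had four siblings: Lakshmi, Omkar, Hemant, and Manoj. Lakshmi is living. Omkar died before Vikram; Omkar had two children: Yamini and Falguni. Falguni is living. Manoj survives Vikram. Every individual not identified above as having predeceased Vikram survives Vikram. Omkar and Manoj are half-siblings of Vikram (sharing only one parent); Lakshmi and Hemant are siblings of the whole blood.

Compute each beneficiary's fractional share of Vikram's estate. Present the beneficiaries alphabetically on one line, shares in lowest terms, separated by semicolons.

No spouse, descendants, or parent survives, so the estate passes to Vikram's siblings per stirpes.
Half-blood siblings count for one-half the weight of whole-blood siblings at the initial division.
Dividing 1 in proportion to weights (total weight 3): Lakshmi (weight 1) → 1/3; Omkar (weight 1/2) → 1/6; Hemant (weight 1) → 1/3; Manoj (weight 1/2) → 1/6.
Lakshmi is living and takes 1/3.
Omkar predeceased; the 1/6 allotted to Omkar's branch passes to Omkar's issue by representation.
The 1/6 is divided into 2 equal shares of 1/12 among Yamini, Falguni.
Yamini is living and takes 1/12.
Falguni is living and takes 1/12.
Hemant is living and takes 1/3.
Manoj is living and takes 1/6.

Falguni 1/12; Hemant 1/3; Lakshmi 1/3; Manoj 1/6; Yamini 1/12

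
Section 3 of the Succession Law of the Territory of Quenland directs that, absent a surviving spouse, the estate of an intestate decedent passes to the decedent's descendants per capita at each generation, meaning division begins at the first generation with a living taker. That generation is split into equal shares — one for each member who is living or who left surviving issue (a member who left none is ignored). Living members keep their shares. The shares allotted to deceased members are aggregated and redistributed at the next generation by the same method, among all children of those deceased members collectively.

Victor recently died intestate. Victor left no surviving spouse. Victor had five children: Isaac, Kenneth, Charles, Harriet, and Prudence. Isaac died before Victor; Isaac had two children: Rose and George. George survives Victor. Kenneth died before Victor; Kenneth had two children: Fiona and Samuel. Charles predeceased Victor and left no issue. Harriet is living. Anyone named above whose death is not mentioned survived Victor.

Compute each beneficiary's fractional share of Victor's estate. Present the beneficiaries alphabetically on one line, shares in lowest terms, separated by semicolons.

There is no surviving spouse, so the entire estate passes to Victor's descendants per capita at each generation.
At generation 1 (Isaac, Kenneth, Harriet, Prudence) there are 4 shares of (1)/4 = 1/4 each.
Living: Harriet and Prudence — each takes 1/4.
Deceased: Isaac and Kenneth. Their combined 1/2 is pooled and carried to generation 2.
At generation 2 (Rose, George, Fiona, Samuel) there are 4 shares of (1/2)/4 = 1/8 each.
Living: Rose, George, Fiona, and Samuel — each takes 1/8.

Fiona 1/8; George 1/8; Harriet 1/4; Prudence 1/4; Rose 1/8; Samuel 1/8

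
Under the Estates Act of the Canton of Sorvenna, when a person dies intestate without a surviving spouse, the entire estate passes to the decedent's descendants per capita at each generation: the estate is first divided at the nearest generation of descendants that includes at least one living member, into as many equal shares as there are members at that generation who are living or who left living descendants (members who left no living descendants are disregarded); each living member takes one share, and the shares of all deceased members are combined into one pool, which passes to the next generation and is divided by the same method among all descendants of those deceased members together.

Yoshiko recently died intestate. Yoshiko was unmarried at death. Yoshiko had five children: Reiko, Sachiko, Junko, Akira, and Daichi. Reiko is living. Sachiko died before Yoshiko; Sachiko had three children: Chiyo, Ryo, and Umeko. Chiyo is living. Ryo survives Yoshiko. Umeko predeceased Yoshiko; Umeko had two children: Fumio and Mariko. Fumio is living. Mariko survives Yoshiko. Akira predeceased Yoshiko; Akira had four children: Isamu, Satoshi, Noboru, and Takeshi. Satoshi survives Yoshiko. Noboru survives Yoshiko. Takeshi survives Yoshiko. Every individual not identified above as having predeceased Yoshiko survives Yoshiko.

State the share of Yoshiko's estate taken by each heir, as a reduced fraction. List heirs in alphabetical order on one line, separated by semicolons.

Chiyo 2/35; Daichi 1/5; Fumio 1/35; Isamu 2/35; Junko 1/5; Mariko 1/35; Noboru 2/35; Reiko 1/5; Ryo 2/35; Satoshi 2/35; Takeshi 2/35

There is no surviving spouse, so the entire estate passes to Yoshiko's descendants per capita at each generation.
At generation 1 (Reiko, Sachiko, Junko, Akira, Daichi) there are 5 shares of (1)/5 = 1/5 each.
Living: Reiko, Junko, and Daichi — each takes 1/5.
Deceased: Sachiko and Akira. Their combined 2/5 is pooled and carried to generation 2.
At generation 2 (Chiyo, Ryo, Umeko, Isamu, Satoshi, Noboru, Takeshi) there are 7 shares of (2/5)/7 = 2/35 each.
Living: Chiyo, Ryo, Isamu, Satoshi, Noboru, and Takeshi — each takes 2/35.
Deceased: Umeko. That 2/35 share is carried to generation 3.
At generation 3 (Fumio, Mariko) there are 2 shares of (2/35)/2 = 1/35 each.
Living: Fumio and Mariko — each takes 1/35.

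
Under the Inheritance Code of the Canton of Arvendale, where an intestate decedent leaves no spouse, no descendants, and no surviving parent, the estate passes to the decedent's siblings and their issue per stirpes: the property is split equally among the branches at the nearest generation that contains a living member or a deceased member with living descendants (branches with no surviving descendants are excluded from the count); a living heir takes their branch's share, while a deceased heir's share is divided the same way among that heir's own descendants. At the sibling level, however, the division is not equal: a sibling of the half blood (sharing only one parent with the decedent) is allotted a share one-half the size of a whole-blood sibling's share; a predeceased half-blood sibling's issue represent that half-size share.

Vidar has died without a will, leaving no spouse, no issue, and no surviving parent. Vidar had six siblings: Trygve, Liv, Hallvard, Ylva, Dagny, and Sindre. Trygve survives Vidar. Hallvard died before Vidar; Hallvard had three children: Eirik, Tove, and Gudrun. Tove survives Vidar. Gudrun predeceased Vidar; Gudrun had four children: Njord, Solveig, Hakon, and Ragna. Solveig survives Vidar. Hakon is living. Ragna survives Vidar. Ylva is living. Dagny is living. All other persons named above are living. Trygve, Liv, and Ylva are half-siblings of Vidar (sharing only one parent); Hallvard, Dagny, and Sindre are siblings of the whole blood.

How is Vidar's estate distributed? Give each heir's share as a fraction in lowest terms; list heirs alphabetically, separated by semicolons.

Dagny 2/9; Eirik 2/27; Hakon 1/54; Liv 1/9; Njord 1/54; Ragna 1/54; Sindre 2/9; Solveig 1/54; Tove 2/27; Trygve 1/9; Ylva 1/9

No spouse, descendants, or parent survives, so the estate passes to Vidar's siblings per stirpes.
Half-blood siblings count for one-half the weight of whole-blood siblings at the initial division.
Dividing 1 in proportion to weights (total weight 9/2): Trygve (weight 1/2) → 1/9; Liv (weight 1/2) → 1/9; Hallvard (weight 1) → 2/9; Ylva (weight 1/2) → 1/9; Dagny (weight 1) → 2/9; Sindre (weight 1) → 2/9.
Trygve is living and takes 1/9.
Liv is living and takes 1/9.
Hallvard predeceased; the 2/9 allotted to Hallvard's branch passes to Hallvard's issue by representation.
The 2/9 is divided into 3 equal shares of 2/27 among Eirik, Tove, Gudrun.
Eirik is living and takes 2/27.
Tove is living and takes 2/27.
Gudrun predeceased; the 2/27 allotted to Gudrun's branch passes to Gudrun's issue by representation.
The 2/27 is divided into 4 equal shares of 1/54 among Njord, Solveig, Hakon, Ragna.
Njord is living and takes 1/54.
Solveig is living and takes 1/54.
Hakon is living and takes 1/54.
Ragna is living and takes 1/54.
Ylva is living and takes 1/9.
Dagny is living and takes 2/9.
Sindre is living and takes 2/9.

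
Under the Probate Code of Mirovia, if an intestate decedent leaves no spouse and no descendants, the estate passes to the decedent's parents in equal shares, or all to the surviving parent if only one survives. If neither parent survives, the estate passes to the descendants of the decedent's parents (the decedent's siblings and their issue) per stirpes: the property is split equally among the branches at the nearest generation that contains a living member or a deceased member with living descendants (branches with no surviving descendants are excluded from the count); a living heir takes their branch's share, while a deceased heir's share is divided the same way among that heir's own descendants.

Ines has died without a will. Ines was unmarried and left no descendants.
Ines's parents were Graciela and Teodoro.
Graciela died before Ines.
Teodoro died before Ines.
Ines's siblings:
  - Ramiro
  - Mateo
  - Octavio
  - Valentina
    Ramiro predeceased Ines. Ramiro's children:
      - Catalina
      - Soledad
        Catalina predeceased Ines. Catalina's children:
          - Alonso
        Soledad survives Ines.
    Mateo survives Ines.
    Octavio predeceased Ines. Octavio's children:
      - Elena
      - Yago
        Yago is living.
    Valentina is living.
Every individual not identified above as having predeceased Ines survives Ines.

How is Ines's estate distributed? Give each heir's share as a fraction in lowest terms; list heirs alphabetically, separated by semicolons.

Neither parent survives and there are no descendants, so the estate passes to Ines's siblings and their issue per stirpes.
The estate is divided into 4 equal shares of 1/4 among Ramiro, Mateo, Octavio, Valentina.
Ramiro predeceased; the 1/4 allotted to Ramiro's branch passes to Ramiro's issue by representation.
The 1/4 is divided into 2 equal shares of 1/8 among Catalina, Soledad.
Catalina predeceased; the 1/8 allotted to Catalina's branch passes to Catalina's issue by representation.
Alonso is the sole taker at this level and receives the full 1/8.
Soledad is living and takes 1/8.
Mateo is living and takes 1/4.
Octavio predeceased; the 1/4 allotted to Octavio's branch passes to Octavio's issue by representation.
The 1/4 is divided into 2 equal shares of 1/8 among Elena, Yago.
Elena is living and takes 1/8.
Yago is living and takes 1/8.
Valentina is living and takes 1/4.

Alonso 1/8; Elena 1/8; Mateo 1/4; Soledad 1/8; Valentina 1/4; Yago 1/8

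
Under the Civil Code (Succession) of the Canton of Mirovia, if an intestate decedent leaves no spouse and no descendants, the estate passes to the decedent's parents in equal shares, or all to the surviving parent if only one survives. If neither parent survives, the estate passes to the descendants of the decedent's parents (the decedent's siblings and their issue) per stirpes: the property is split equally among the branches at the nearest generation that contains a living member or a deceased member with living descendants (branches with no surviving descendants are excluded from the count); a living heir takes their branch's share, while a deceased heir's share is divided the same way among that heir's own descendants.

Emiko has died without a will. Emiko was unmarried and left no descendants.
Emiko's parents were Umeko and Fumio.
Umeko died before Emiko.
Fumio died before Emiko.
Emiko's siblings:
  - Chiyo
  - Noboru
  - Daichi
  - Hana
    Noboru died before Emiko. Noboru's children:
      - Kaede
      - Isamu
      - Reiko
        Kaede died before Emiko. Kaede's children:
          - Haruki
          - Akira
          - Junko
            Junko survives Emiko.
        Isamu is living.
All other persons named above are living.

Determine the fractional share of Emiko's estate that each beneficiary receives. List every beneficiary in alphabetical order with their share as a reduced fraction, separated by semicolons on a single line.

Akira 1/36; Chiyo 1/4; Daichi 1/4; Hana 1/4; Haruki 1/36; Isamu 1/12; Junko 1/36; Reiko 1/12

Neither parent survives and there are no descendants, so the estate passes to Emiko's siblings and their issue per stirpes.
The estate is divided into 4 equal shares of 1/4 among Chiyo, Noboru, Daichi, Hana.
Chiyo is living and takes 1/4.
Noboru predeceased; the 1/4 allotted to Noboru's branch passes to Noboru's issue by representation.
The 1/4 is divided into 3 equal shares of 1/12 among Kaede, Isamu, Reiko.
Kaede predeceased; the 1/12 allotted to Kaede's branch passes to Kaede's issue by representation.
The 1/12 is divided into 3 equal shares of 1/36 among Haruki, Akira, Junko.
Haruki is living and takes 1/36.
Akira is living and takes 1/36.
Junko is living and takes 1/36.
Isamu is living and takes 1/12.
Reiko is living and takes 1/12.
Daichi is living and takes 1/4.
Hana is living and takes 1/4.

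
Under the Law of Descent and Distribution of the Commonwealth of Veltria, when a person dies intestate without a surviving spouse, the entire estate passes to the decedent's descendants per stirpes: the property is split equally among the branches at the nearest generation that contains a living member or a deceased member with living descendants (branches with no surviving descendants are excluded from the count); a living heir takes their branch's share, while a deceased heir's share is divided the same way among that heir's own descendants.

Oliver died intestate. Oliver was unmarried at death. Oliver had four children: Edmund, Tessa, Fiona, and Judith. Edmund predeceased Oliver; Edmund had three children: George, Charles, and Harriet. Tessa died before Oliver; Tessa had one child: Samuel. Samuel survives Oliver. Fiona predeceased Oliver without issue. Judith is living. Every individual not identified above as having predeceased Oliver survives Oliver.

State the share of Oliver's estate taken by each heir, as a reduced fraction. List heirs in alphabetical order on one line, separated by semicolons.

There is no surviving spouse, so the entire estate passes to Oliver's descendants per stirpes.
Fiona left no surviving issue, so that branch lapses and is disregarded.
The estate is divided into 3 equal shares of 1/3 among Edmund, Tessa, Judith.
Edmund predeceased; the 1/3 allotted to Edmund's branch passes to Edmund's issue by representation.
The 1/3 is divided into 3 equal shares of 1/9 among George, Charles, Harriet.
George is living and takes 1/9.
Charles is living and takes 1/9.
Harriet is living and takes 1/9.
Tessa predeceased; the 1/3 allotted to Tessa's branch passes to Tessa's issue by representation.
Samuel is the sole taker at this level and receives the full 1/3.
Judith is living and takes 1/3.

Charles 1/9; George 1/9; Harriet 1/9; Judith 1/3; Samuel 1/3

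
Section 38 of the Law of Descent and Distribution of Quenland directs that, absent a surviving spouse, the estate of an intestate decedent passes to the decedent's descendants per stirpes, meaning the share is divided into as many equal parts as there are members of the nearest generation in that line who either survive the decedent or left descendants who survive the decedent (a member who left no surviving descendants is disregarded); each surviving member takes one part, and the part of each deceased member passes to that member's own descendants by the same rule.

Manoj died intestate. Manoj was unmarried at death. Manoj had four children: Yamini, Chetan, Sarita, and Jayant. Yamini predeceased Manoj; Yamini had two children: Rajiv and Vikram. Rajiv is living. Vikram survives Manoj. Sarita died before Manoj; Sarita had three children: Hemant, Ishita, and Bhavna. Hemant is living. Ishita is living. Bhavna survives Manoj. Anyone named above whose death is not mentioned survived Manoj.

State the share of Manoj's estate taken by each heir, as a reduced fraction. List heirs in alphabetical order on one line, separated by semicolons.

Bhavna 1/12; Chetan 1/4; Hemant 1/12; Ishita 1/12; Jayant 1/4; Rajiv 1/8; Vikram 1/8

There is no surviving spouse, so the entire estate passes to Manoj's descendants per stirpes.
The estate is divided into 4 equal shares of 1/4 among Yamini, Chetan, Sarita, Jayant.
Yamini predeceased; the 1/4 allotted to Yamini's branch passes to Yamini's issue by representation.
The 1/4 is divided into 2 equal shares of 1/8 among Rajiv, Vikram.
Rajiv is living and takes 1/8.
Vikram is living and takes 1/8.
Chetan is living and takes 1/4.
Sarita predeceased; the 1/4 allotted to Sarita's branch passes to Sarita's issue by representation.
The 1/4 is divided into 3 equal shares of 1/12 among Hemant, Ishita, Bhavna.
Hemant is living and takes 1/12.
Ishita is living and takes 1/12.
Bhavna is living and takes 1/12.
Jayant is living and takes 1/4.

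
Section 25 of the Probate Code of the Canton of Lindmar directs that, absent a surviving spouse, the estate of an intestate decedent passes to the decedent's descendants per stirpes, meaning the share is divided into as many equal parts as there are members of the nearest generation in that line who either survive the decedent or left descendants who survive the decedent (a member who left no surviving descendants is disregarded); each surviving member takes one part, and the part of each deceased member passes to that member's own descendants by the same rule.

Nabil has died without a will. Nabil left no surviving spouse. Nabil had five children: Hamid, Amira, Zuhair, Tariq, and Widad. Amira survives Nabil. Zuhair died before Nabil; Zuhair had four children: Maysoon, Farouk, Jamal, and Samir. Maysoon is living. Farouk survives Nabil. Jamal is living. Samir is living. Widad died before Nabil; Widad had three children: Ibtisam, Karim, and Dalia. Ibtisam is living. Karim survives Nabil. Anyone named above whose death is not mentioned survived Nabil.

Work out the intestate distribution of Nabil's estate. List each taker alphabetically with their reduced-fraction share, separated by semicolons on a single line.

There is no surviving spouse, so the entire estate passes to Nabil's descendants per stirpes.
The estate is divided into 5 equal shares of 1/5 among Hamid, Amira, Zuhair, Tariq, Widad.
Hamid is living and takes 1/5.
Amira is living and takes 1/5.
Zuhair predeceased; the 1/5 allotted to Zuhair's branch passes to Zuhair's issue by representation.
The 1/5 is divided into 4 equal shares of 1/20 among Maysoon, Farouk, Jamal, Samir.
Maysoon is living and takes 1/20.
Farouk is living and takes 1/20.
Jamal is living and takes 1/20.
Samir is living and takes 1/20.
Tariq is living and takes 1/5.
Widad predeceased; the 1/5 allotted to Widad's branch passes to Widad's issue by representation.
The 1/5 is divided into 3 equal shares of 1/15 among Ibtisam, Karim, Dalia.
Ibtisam is living and takes 1/15.
Karim is living and takes 1/15.
Dalia is living and takes 1/15.

Amira 1/5; Dalia 1/15; Farouk 1/20; Hamid 1/5; Ibtisam 1/15; Jamal 1/20; Karim 1/15; Maysoon 1/20; Samir 1/20; Tariq 1/5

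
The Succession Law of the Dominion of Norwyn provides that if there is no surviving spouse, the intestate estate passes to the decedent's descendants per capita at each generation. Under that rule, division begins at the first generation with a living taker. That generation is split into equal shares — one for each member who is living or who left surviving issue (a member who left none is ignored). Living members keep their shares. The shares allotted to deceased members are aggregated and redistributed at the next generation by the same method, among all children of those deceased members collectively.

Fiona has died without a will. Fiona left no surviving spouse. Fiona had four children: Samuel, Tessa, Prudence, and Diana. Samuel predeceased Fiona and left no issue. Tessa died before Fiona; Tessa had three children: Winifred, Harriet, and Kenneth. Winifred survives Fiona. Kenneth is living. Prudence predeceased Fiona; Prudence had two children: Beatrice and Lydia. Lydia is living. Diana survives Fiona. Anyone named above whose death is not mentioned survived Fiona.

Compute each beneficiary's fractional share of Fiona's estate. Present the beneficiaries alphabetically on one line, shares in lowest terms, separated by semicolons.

Beatrice 2/15; Diana 1/3; Harriet 2/15; Kenneth 2/15; Lydia 2/15; Winifred 2/15

There is no surviving spouse, so the entire estate passes to Fiona's descendants per capita at each generation.
At generation 1 (Tessa, Prudence, Diana) there are 3 shares of (1)/3 = 1/3 each.
Living: Diana — each takes 1/3.
Deceased: Tessa and Prudence. Their combined 2/3 is pooled and carried to generation 2.
At generation 2 (Winifred, Harriet, Kenneth, Beatrice, Lydia) there are 5 shares of (2/3)/5 = 2/15 each.
Living: Winifred, Harriet, Kenneth, Beatrice, and Lydia — each takes 2/15.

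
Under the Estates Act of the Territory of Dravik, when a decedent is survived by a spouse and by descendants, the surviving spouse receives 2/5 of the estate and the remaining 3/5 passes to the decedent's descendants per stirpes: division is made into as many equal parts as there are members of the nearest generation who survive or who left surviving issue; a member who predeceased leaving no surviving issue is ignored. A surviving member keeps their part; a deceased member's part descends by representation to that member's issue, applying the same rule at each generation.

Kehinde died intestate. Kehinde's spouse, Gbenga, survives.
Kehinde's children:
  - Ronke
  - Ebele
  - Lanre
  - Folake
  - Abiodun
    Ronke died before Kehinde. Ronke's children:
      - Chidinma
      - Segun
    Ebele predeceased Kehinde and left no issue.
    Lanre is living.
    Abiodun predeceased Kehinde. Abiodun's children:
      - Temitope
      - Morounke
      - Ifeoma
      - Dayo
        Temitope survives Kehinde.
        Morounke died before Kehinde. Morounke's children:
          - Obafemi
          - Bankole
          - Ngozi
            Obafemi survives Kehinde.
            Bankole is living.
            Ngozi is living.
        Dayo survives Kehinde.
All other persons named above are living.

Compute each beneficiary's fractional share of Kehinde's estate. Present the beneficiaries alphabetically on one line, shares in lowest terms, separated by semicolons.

Bankole 1/80; Chidinma 3/40; Dayo 3/80; Folake 3/20; Gbenga 2/5; Ifeoma 3/80; Lanre 3/20; Ngozi 1/80; Obafemi 1/80; Segun 3/40; Temitope 3/80

Gbenga, as surviving spouse, takes 2/5.
The remaining 3/5 passes to Kehinde's descendants per stirpes.
Ebele left no surviving issue, so that branch lapses and is disregarded.
The 3/5 is divided into 4 equal shares of 3/20 among Ronke, Lanre, Folake, Abiodun.
Ronke predeceased; the 3/20 allotted to Ronke's branch passes to Ronke's issue by representation.
The 3/20 is divided into 2 equal shares of 3/40 among Chidinma, Segun.
Chidinma is living and takes 3/40.
Segun is living and takes 3/40.
Lanre is living and takes 3/20.
Folake is living and takes 3/20.
Abiodun predeceased; the 3/20 allotted to Abiodun's branch passes to Abiodun's issue by representation.
The 3/20 is divided into 4 equal shares of 3/80 among Temitope, Morounke, Ifeoma, Dayo.
Temitope is living and takes 3/80.
Morounke predeceased; the 3/80 allotted to Morounke's branch passes to Morounke's issue by representation.
The 3/80 is divided into 3 equal shares of 1/80 among Obafemi, Bankole, Ngozi.
Obafemi is living and takes 1/80.
Bankole is living and takes 1/80.
Ngozi is living and takes 1/80.
Ifeoma is living and takes 3/80.
Dayo is living and takes 3/80.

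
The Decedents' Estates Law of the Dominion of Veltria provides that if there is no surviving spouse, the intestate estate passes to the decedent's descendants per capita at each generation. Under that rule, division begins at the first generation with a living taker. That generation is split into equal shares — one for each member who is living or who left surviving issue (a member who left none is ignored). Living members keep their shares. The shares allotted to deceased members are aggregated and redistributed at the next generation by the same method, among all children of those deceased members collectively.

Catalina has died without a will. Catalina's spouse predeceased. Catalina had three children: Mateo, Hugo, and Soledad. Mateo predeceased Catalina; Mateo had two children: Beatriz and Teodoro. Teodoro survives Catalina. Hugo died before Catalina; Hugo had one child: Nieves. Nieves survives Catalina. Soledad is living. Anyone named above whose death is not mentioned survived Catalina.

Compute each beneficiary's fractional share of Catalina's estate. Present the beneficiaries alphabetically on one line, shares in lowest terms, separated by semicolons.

There is no surviving spouse, so the entire estate passes to Catalina's descendants per capita at each generation.
At generation 1 (Mateo, Hugo, Soledad) there are 3 shares of (1)/3 = 1/3 each.
Living: Soledad — each takes 1/3.
Deceased: Mateo and Hugo. Their combined 2/3 is pooled and carried to generation 2.
At generation 2 (Beatriz, Teodoro, Nieves) there are 3 shares of (2/3)/3 = 2/9 each.
Living: Beatriz, Teodoro, and Nieves — each takes 2/9.

Beatriz 2/9; Nieves 2/9; Soledad 1/3; Teodoro 2/9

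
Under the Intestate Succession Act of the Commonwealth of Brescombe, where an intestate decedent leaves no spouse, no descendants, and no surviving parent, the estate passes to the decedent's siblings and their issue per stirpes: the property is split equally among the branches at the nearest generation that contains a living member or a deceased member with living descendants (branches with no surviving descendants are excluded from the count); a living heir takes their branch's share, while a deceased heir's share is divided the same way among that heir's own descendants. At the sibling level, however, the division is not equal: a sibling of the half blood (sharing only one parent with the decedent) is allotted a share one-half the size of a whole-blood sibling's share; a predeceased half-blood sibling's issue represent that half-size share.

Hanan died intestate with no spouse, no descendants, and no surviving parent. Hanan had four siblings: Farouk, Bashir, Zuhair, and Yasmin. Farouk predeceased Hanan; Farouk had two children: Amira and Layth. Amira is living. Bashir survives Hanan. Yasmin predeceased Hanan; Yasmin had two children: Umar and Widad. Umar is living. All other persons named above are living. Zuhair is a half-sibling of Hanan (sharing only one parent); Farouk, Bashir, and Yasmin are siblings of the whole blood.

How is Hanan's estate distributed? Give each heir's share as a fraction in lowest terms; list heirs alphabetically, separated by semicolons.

Amira 1/7; Bashir 2/7; Layth 1/7; Umar 1/7; Widad 1/7; Zuhair 1/7

No spouse, descendants, or parent survives, so the estate passes to Hanan's siblings per stirpes.
Half-blood siblings count for one-half the weight of whole-blood siblings at the initial division.
Dividing 1 in proportion to weights (total weight 7/2): Farouk (weight 1) → 2/7; Bashir (weight 1) → 2/7; Zuhair (weight 1/2) → 1/7; Yasmin (weight 1) → 2/7.
Farouk predeceased; the 2/7 allotted to Farouk's branch passes to Farouk's issue by representation.
The 2/7 is divided into 2 equal shares of 1/7 among Amira, Layth.
Amira is living and takes 1/7.
Layth is living and takes 1/7.
Bashir is living and takes 2/7.
Zuhair is living and takes 1/7.
Yasmin predeceased; the 2/7 allotted to Yasmin's branch passes to Yasmin's issue by representation.
The 2/7 is divided into 2 equal shares of 1/7 among Umar, Widad.
Umar is living and takes 1/7.
Widad is living and takes 1/7.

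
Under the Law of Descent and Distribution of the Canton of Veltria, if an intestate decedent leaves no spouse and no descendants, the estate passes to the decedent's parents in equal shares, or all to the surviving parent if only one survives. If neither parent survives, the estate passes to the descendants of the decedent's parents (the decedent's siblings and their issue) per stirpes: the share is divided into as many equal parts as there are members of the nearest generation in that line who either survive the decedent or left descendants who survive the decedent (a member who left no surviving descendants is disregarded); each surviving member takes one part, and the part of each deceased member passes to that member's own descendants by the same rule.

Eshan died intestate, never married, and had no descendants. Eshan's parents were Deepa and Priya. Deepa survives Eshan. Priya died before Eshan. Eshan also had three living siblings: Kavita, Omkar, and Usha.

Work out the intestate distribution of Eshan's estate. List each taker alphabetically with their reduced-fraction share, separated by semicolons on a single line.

Deepa 1

Only one parent, Deepa, survives, so Deepa takes the entire estate. The siblings take nothing because a surviving parent has priority.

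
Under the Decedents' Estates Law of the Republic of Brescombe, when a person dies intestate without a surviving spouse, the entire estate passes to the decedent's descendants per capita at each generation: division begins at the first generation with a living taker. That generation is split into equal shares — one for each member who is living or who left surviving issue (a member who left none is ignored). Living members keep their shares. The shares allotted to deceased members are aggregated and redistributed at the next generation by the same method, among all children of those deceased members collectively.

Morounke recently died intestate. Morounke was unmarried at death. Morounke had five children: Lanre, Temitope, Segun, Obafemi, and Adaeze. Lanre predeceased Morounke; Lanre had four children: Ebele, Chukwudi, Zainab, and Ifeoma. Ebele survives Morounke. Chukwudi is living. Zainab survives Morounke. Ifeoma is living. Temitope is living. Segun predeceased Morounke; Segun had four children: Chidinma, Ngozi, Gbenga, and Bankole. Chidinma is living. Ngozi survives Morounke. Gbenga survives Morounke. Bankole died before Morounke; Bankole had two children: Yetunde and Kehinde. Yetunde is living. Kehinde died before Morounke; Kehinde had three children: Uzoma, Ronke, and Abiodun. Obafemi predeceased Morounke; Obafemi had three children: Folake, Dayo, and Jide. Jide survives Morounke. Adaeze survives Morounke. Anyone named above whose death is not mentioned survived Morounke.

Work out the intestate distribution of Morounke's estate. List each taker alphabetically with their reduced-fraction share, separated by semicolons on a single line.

There is no surviving spouse, so the entire estate passes to Morounke's descendants per capita at each generation.
At generation 1 (Lanre, Temitope, Segun, Obafemi, Adaeze) there are 5 shares of (1)/5 = 1/5 each.
Living: Temitope and Adaeze — each takes 1/5.
Deceased: Lanre, Segun, and Obafemi. Their combined 3/5 is pooled and carried to generation 2.
At generation 2 (Ebele, Chukwudi, Zainab, Ifeoma, Chidinma, Ngozi, Gbenga, Bankole, Folake, Dayo, Jide) there are 11 shares of (3/5)/11 = 3/55 each.
Living: Ebele, Chukwudi, Zainab, Ifeoma, Chidinma, Ngozi, Gbenga, Folake, Dayo, and Jide — each takes 3/55.
Deceased: Bankole. That 3/55 share is carried to generation 3.
At generation 3 (Yetunde, Kehinde) there are 2 shares of (3/55)/2 = 3/110 each.
Living: Yetunde — each takes 3/110.
Deceased: Kehinde. That 3/110 share is carried to generation 4.
At generation 4 (Uzoma, Ronke, Abiodun) there are 3 shares of (3/110)/3 = 1/110 each.
Living: Uzoma, Ronke, and Abiodun — each takes 1/110.

Abiodun 1/110; Adaeze 1/5; Chidinma 3/55; Chukwudi 3/55; Dayo 3/55; Ebele 3/55; Folake 3/55; Gbenga 3/55; Ifeoma 3/55; Jide 3/55; Ngozi 3/55; Ronke 1/110; Temitope 1/5; Uzoma 1/110; Yetunde 3/110; Zainab 3/55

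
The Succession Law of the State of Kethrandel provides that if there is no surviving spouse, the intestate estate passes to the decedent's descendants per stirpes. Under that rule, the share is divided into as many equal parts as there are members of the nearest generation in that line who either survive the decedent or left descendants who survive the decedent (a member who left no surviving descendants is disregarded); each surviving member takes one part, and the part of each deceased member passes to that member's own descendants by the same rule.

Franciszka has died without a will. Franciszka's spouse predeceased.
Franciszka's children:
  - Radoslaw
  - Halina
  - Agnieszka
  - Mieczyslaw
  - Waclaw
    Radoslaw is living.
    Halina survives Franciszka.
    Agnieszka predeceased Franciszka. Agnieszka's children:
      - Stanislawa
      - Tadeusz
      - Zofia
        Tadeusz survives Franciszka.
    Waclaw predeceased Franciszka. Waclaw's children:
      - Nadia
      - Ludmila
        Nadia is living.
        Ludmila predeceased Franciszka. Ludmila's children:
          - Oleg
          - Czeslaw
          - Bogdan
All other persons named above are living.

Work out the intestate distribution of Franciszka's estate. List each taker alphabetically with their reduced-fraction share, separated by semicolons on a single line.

Bogdan 1/30; Czeslaw 1/30; Halina 1/5; Mieczyslaw 1/5; Nadia 1/10; Oleg 1/30; Radoslaw 1/5; Stanislawa 1/15; Tadeusz 1/15; Zofia 1/15

There is no surviving spouse, so the entire estate passes to Franciszka's descendants per stirpes.
The estate is divided into 5 equal shares of 1/5 among Radoslaw, Halina, Agnieszka, Mieczyslaw, Waclaw.
Radoslaw is living and takes 1/5.
Halina is living and takes 1/5.
Agnieszka predeceased; the 1/5 allotted to Agnieszka's branch passes to Agnieszka's issue by representation.
The 1/5 is divided into 3 equal shares of 1/15 among Stanislawa, Tadeusz, Zofia.
Stanislawa is living and takes 1/15.
Tadeusz is living and takes 1/15.
Zofia is living and takes 1/15.
Mieczyslaw is living and takes 1/5.
Waclaw predeceased; the 1/5 allotted to Waclaw's branch passes to Waclaw's issue by representation.
The 1/5 is divided into 2 equal shares of 1/10 among Nadia, Ludmila.
Nadia is living and takes 1/10.
Ludmila predeceased; the 1/10 allotted to Ludmila's branch passes to Ludmila's issue by representation.
The 1/10 is divided into 3 equal shares of 1/30 among Oleg, Czeslaw, Bogdan.
Oleg is living and takes 1/30.
Czeslaw is living and takes 1/30.
Bogdan is living and takes 1/30.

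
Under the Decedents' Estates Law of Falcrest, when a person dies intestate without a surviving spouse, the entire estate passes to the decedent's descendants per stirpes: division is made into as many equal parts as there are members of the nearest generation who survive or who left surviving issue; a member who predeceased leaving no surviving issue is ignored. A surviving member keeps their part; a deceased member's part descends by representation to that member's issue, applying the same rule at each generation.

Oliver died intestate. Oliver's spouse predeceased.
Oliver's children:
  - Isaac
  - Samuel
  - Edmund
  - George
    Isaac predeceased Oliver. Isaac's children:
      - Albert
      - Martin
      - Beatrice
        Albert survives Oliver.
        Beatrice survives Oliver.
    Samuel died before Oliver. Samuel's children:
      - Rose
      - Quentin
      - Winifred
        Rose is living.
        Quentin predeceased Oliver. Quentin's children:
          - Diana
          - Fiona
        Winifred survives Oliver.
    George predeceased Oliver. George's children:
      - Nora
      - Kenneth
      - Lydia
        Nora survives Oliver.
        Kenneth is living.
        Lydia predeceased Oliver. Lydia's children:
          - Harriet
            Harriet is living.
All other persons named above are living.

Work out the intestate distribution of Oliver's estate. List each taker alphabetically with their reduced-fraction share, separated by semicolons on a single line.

Albert 1/12; Beatrice 1/12; Diana 1/24; Edmund 1/4; Fiona 1/24; Harriet 1/12; Kenneth 1/12; Martin 1/12; Nora 1/12; Rose 1/12; Winifred 1/12

There is no surviving spouse, so the entire estate passes to Oliver's descendants per stirpes.
The estate is divided into 4 equal shares of 1/4 among Isaac, Samuel, Edmund, George.
Isaac predeceased; the 1/4 allotted to Isaac's branch passes to Isaac's issue by representation.
The 1/4 is divided into 3 equal shares of 1/12 among Albert, Martin, Beatrice.
Albert is living and takes 1/12.
Martin is living and takes 1/12.
Beatrice is living and takes 1/12.
Samuel predeceased; the 1/4 allotted to Samuel's branch passes to Samuel's issue by representation.
The 1/4 is divided into 3 equal shares of 1/12 among Rose, Quentin, Winifred.
Rose is living and takes 1/12.
Quentin predeceased; the 1/12 allotted to Quentin's branch passes to Quentin's issue by representation.
The 1/12 is divided into 2 equal shares of 1/24 among Diana, Fiona.
Diana is living and takes 1/24.
Fiona is living and takes 1/24.
Winifred is living and takes 1/12.
Edmund is living and takes 1/4.
George predeceased; the 1/4 allotted to George's branch passes to George's issue by representation.
The 1/4 is divided into 3 equal shares of 1/12 among Nora, Kenneth, Lydia.
Nora is living and takes 1/12.
Kenneth is living and takes 1/12.
Lydia predeceased; the 1/12 allotted to Lydia's branch passes to Lydia's issue by representation.
Harriet is the sole taker at this level and receives the full 1/12.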